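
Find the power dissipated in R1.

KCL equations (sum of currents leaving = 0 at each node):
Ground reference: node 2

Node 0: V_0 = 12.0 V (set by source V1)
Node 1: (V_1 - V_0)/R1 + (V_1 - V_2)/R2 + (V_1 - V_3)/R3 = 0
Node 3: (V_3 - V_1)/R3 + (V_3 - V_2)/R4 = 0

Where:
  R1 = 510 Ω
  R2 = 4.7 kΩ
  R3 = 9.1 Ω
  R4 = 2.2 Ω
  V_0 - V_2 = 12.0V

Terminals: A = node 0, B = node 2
Nodal analysis, taking node 2 as the 0 V reference.
Source V1 fixes V_0 = 12 V.
KCL at each unknown node (sum of currents leaving = 0; resistances in Ω):
  Node 1: (V_1 - 12)/510 + (V_1 - 0)/4700 + (V_1 - V_3)/9.1 = 0
  Node 3: (V_3 - V_1)/9.1 + (V_3 - 0)/2.2 = 0
Collecting terms (coefficients in siemens):
  0.1121·V_1 - 0.1099·V_3 = 0.02353
  0.5644·V_3 - 0.1099·V_1 = 0
Determinant D = (0.1121)(0.5644) - (-0.1099)(-0.1099) = 0.05118
V_1 = [(0.02353)(0.5644) - (-0.1099)(0)]/D = 0.2595 V
V_3 = [(0.1121)(0) - (0.02353)(-0.1099)]/D = 0.05052 V
I_R1 = (V_0 - V_1)/R1 = (12 - 0.2595)/510 = 0.02302 A
P_R1 = I_R1² × R1 = (0.02302)² × 510 = 0.2703 W

Final answer: 0.2703 W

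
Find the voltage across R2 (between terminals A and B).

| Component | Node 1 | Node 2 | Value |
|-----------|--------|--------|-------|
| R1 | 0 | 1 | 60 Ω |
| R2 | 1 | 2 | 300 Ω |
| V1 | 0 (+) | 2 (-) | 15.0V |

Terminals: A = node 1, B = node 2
R1 and R2 are in series across V1 (node 0 → node 1 → node 2), and the output A–B is taken across R2, so this is a voltage divider.
Series current: I = V1/(R1 + R2) = 15/(60 + 300) = 15/360 = 0.04167 A
V_R2 = I × R2 = V1 × R2/(R1 + R2) = 15 × 300/360 = 12.5 V

Final answer: 12.5 V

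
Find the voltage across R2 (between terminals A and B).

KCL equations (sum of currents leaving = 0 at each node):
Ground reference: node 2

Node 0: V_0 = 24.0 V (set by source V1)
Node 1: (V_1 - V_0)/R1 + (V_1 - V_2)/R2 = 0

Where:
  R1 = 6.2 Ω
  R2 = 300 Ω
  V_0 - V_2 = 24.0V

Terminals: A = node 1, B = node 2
R1 and R2 are in series across V1 (node 0 → node 1 → node 2), and the output A–B is taken across R2, so this is a voltage divider.
Series current: I = V1/(R1 + R2) = 24/(6.2 + 300) = 24/306.2 = 0.07838 A
V_R2 = I × R2 = V1 × R2/(R1 + R2) = 24 × 300/306.2 = 23.51 V

Final answer: 23.51 V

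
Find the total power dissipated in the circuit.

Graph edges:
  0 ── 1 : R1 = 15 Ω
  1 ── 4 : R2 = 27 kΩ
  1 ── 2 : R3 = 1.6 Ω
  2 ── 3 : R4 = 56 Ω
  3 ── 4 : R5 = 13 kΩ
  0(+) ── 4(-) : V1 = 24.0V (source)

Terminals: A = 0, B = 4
Nodal analysis, taking node 4 as the 0 V reference.
Source V1 fixes V_0 = 24 V.
KCL at each unknown node (sum of currents leaving = 0; resistances in Ω):
  Node 1: (V_1 - 24)/15 + (V_1 - 0)/27000 + (V_1 - V_2)/1.6 = 0
  Node 2: (V_2 - V_1)/1.6 + (V_2 - V_3)/56 = 0
  Node 3: (V_3 - V_2)/56 + (V_3 - 0)/13000 = 0
Collecting terms (coefficients in siemens):
  0.6917·V_1 - 0.625·V_2 = 1.6
  0.6429·V_2 - 0.625·V_1 - 0.01786·V_3 = 0
  0.01793·V_3 - 0.01786·V_2 = 0
Solving these 3 simultaneous equations (Gaussian elimination) gives:
  V_1 = 23.96 V, V_2 = 23.96 V, V_3 = 23.85 V
Power in each resistor, P = (ΔV)²/R:
  P_R1 = (24 - 23.96)²/15 = 0.0001112 W
  P_R2 = (23.96 - 0)²/27000 = 0.02126 W
  P_R3 = (23.96 - 23.96)²/1.6 = 0.000005387 W
  P_R4 = (23.96 - 23.85)²/56 = 0.0001885 W
  P_R5 = (23.85 - 0)²/13000 = 0.04377 W
P_total = P_R1 + P_R2 + P_R3 + P_R4 + P_R5 = 0.06533 W

Final answer: 0.06533 W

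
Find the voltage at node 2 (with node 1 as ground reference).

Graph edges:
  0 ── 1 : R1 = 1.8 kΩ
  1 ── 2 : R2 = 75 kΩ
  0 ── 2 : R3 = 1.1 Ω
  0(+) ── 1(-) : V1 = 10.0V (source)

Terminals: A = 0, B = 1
Nodal analysis, taking node 1 as the 0 V reference.
Source V1 fixes V_0 = 10 V.
KCL at each unknown node (sum of currents leaving = 0; resistances in Ω):
  Node 2: (V_2 - 0)/75000 + (V_2 - 10)/1.1 = 0
Collecting terms: 0.9091 × V_2 = 9.091  =>  V_2 = 10 V
The requested potential is V_2 = 10 V.

Final answer: V_2 = 10 V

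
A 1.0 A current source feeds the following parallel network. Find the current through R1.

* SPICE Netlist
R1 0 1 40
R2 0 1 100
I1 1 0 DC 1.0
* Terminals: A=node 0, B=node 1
All resistors sit directly between nodes 0 and 1, so they are in parallel and share one voltage V; the full source current 1 A splits among them.
1/R_par = 1/40 + 1/100 = 0.035 S  =>  R_par = 28.57 Ω
V = I × R_par = 1 × 28.57 = 28.57 V
I_R1 = V/R1 = 28.57/40 = 0.7143 A

Final answer: 0.7143 A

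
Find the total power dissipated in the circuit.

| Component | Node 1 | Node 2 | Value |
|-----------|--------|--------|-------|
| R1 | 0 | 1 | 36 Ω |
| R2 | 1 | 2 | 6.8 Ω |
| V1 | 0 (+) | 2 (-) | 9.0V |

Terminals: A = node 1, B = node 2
Nodal analysis, taking node 2 as the 0 V reference.
Source V1 fixes V_0 = 9 V.
KCL at each unknown node (sum of currents leaving = 0; resistances in Ω):
  Node 1: (V_1 - 9)/36 + (V_1 - 0)/6.8 = 0
Collecting terms: 0.1748 × V_1 = 0.25  =>  V_1 = 1.43 V
Power in each resistor, P = (ΔV)²/R:
  P_R1 = (9 - 1.43)²/36 = 1.592 W
  P_R2 = (1.43 - 0)²/6.8 = 0.3007 W
P_total = P_R1 + P_R2 = 1.893 W

Final answer: 1.893 W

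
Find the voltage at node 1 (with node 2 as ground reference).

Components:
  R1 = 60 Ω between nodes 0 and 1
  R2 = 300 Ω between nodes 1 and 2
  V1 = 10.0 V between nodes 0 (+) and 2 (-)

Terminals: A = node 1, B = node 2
Nodal analysis, taking node 2 as the 0 V reference.
Source V1 fixes V_0 = 10 V.
KCL at each unknown node (sum of currents leaving = 0; resistances in Ω):
  Node 1: (V_1 - 10)/60 + (V_1 - 0)/300 = 0
Collecting terms: 0.02 × V_1 = 0.1667  =>  V_1 = 8.333 V
The requested potential is V_1 = 8.333 V.

Final answer: V_1 = 8.333 V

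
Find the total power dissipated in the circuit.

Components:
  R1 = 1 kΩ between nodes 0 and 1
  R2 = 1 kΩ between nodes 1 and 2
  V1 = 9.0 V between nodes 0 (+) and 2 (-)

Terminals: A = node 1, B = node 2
Nodal analysis, taking node 2 as the 0 V reference.
Source V1 fixes V_0 = 9 V.
KCL at each unknown node (sum of currents leaving = 0; resistances in Ω):
  Node 1: (V_1 - 9)/1000 + (V_1 - 0)/1000 = 0
Collecting terms: 0.002 × V_1 = 0.009  =>  V_1 = 4.5 V
Power in each resistor, P = (ΔV)²/R:
  P_R1 = (9 - 4.5)²/1000 = 0.02025 W
  P_R2 = (4.5 - 0)²/1000 = 0.02025 W
P_total = P_R1 + P_R2 = 0.0405 W

Final answer: 0.0405 W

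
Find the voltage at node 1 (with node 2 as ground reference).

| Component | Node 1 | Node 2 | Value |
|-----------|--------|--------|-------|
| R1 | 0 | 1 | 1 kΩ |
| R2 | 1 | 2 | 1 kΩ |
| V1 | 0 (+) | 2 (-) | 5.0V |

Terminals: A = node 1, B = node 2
Nodal analysis, taking node 2 as the 0 V reference.
Source V1 fixes V_0 = 5 V.
KCL at each unknown node (sum of currents leaving = 0; resistances in Ω):
  Node 1: (V_1 - 5)/1000 + (V_1 - 0)/1000 = 0
Collecting terms: 0.002 × V_1 = 0.005  =>  V_1 = 2.5 V
The requested potential is V_1 = 2.5 V.

Final answer: V_1 = 2.5 V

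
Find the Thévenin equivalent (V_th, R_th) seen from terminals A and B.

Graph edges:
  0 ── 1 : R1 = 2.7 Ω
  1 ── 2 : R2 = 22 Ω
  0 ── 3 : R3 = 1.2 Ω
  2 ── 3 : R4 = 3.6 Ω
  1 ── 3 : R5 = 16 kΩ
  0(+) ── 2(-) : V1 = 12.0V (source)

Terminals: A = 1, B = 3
Step 1 — V_th is the open-circuit voltage V_A - V_B (nothing connected across the terminals).
Nodal analysis, taking node 2 as the 0 V reference.
Source V1 fixes V_0 = 12 V.
KCL at each unknown node (sum of currents leaving = 0; resistances in Ω):
  Node 1: (V_1 - 12)/2.7 + (V_1 - 0)/22 + (V_1 - V_3)/16000 = 0
  Node 3: (V_3 - 12)/1.2 + (V_3 - 0)/3.6 + (V_3 - V_1)/16000 = 0
Collecting terms (coefficients in siemens):
  0.4159·V_1 - 0.0000625·V_3 = 4.444
  1.111·V_3 - 0.0000625·V_1 = 10
Determinant D = (0.4159)(1.111) - (-0.0000625)(-0.0000625) = 0.4621
V_1 = [(4.444)(1.111) - (-0.0000625)(10)]/D = 10.69 V
V_3 = [(0.4159)(10) - (4.444)(-0.0000625)]/D = 9 V
V_th = V_1 - V_3 = 10.69 - 9 = 1.688 V
Step 2 — R_th: zero the source — replace V1 by a short circuit (node 2 merges into node 0) — and find the resistance seen between A (node 1) and B (node 3).
Reduce the network between node 1 (A) and node 3 (B) by series/parallel combination:
  Rp1 = R1 ‖ R2 (parallel, both between nodes 0 and 1) = 1/(1/2.7 + 1/22) = 2.405 Ω
  Rp2 = R3 ‖ R4 (parallel, both between nodes 0 and 3) = 1/(1/1.2 + 1/3.6) = 0.9 Ω
  Rs1 = Rp1 + Rp2 (series, joined only at node 0) = 2.405 + 0.9 = 3.305 Ω
  Rp3 = R5 ‖ Rs1 (parallel, both between nodes 1 and 3) = 1/(1/16000 + 1/3.305) = 3.304 Ω
R_th = 3.304 Ω

Final answer: V_th = 1.688 V, R_th = 3.304 Ω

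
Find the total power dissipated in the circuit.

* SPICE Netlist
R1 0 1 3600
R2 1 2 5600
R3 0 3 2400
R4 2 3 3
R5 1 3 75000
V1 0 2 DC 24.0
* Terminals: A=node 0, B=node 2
Nodal analysis, taking node 2 as the 0 V reference.
Source V1 fixes V_0 = 24 V.
KCL at each unknown node (sum of currents leaving = 0; resistances in Ω):
  Node 1: (V_1 - 24)/3600 + (V_1 - 0)/5600 + (V_1 - V_3)/75000 = 0
  Node 3: (V_3 - 24)/2400 + (V_3 - 0)/3 + (V_3 - V_1)/75000 = 0
Collecting terms (coefficients in siemens):
  0.0004697·V_1 - 0.00001333·V_3 = 0.006667
  0.3338·V_3 - 0.00001333·V_1 = 0.01
Determinant D = (0.0004697)(0.3338) - (-0.00001333)(-0.00001333) = 0.0001568
V_1 = [(0.006667)(0.3338) - (-0.00001333)(0.01)]/D = 14.19 V
V_3 = [(0.0004697)(0.01) - (0.006667)(-0.00001333)]/D = 0.03053 V
Power in each resistor, P = (ΔV)²/R:
  P_R1 = (24 - 14.19)²/3600 = 0.02671 W
  P_R2 = (14.19 - 0)²/5600 = 0.03598 W
  P_R3 = (24 - 0.03053)²/2400 = 0.2394 W
  P_R4 = (0 - 0.03053)²/3 = 0.0003107 W
  P_R5 = (14.19 - 0.03053)²/75000 = 0.002675 W
P_total = P_R1 + P_R2 + P_R3 + P_R4 + P_R5 = 0.3051 W

Final answer: 0.3051 W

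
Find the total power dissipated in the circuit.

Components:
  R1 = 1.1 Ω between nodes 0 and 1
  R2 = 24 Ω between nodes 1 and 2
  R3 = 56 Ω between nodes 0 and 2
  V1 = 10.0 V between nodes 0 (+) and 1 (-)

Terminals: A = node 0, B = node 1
Nodal analysis, taking node 1 as the 0 V reference.
Source V1 fixes V_0 = 10 V.
KCL at each unknown node (sum of currents leaving = 0; resistances in Ω):
  Node 2: (V_2 - 0)/24 + (V_2 - 10)/56 = 0
Collecting terms: 0.05952 × V_2 = 0.1786  =>  V_2 = 3 V
Power in each resistor, P = (ΔV)²/R:
  P_R1 = (10 - 0)²/1.1 = 90.91 W
  P_R2 = (0 - 3)²/24 = 0.375 W
  P_R3 = (10 - 3)²/56 = 0.875 W
P_total = P_R1 + P_R2 + P_R3 = 92.16 W

Final answer: 92.16 W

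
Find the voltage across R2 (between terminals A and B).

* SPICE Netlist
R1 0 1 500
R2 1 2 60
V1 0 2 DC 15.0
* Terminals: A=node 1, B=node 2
R1 and R2 are in series across V1 (node 0 → node 1 → node 2), and the output A–B is taken across R2, so this is a voltage divider.
Series current: I = V1/(R1 + R2) = 15/(500 + 60) = 15/560 = 0.02679 A
V_R2 = I × R2 = V1 × R2/(R1 + R2) = 15 × 60/560 = 1.607 V

Final answer: 1.607 V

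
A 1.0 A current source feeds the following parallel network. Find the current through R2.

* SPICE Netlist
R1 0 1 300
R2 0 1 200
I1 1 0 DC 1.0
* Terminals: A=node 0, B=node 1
All resistors sit directly between nodes 0 and 1, so they are in parallel and share one voltage V; the full source current 1 A splits among them.
1/R_par = 1/300 + 1/200 = 0.008333 S  =>  R_par = 120 Ω
V = I × R_par = 1 × 120 = 120 V
I_R2 = V/R2 = 120/200 = 0.6 A

Final answer: 0.6 A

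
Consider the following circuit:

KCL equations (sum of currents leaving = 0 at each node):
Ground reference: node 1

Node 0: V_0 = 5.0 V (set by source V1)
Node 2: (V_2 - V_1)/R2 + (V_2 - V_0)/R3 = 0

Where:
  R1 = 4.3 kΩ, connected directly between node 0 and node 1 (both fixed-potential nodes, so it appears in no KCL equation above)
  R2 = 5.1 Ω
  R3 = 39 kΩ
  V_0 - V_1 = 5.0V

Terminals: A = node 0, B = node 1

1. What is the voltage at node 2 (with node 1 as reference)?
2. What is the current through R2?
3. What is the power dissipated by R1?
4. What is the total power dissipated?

Nodal analysis, taking node 1 as the 0 V reference.
Source V1 fixes V_0 = 5 V.
KCL at each unknown node (sum of currents leaving = 0; resistances in Ω):
  Node 2: (V_2 - 0)/5.1 + (V_2 - 5)/39000 = 0
Collecting terms: 0.1961 × V_2 = 0.0001282  =>  V_2 = 0.0006538 V
Part 1:
  Read off the nodal solution: V_2 = 0.0006538 V
Part 2:
  I_R2 = (V_1 - V_2)/R2 = (0 - 0.0006538)/5.1 = -0.0001282 A
  Magnitude: I_R2 = 0.0001282 A
Part 3:
  I_R1 = (V_0 - V_1)/R1 = (5 - 0)/4300 = 0.001163 A
  P_R1 = I_R1² × R1 = (0.001163)² × 4300 = 0.005814 W
Part 4:
  Power in each resistor, P = (ΔV)²/R:
    P_R1 = (5 - 0)²/4300 = 0.005814 W
    P_R2 = (0 - 0.0006538)²/5.1 = 0.0000000838 W
    P_R3 = (5 - 0.0006538)²/39000 = 0.0006409 W
  P_total = P_R1 + P_R2 + P_R3 = 0.006455 W

Final answers:
1. V_2 = 0.0006538 V
2. I_R2 = 0.0001282 A
3. P_R1 = 0.005814 W
4. P_total = 0.006455 W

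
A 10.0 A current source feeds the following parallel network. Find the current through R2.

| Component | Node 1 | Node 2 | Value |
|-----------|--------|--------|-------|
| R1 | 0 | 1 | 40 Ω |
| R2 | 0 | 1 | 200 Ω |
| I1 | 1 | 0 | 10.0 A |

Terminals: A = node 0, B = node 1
All resistors sit directly between nodes 0 and 1, so they are in parallel and share one voltage V; the full source current 10 A splits among them.
1/R_par = 1/40 + 1/200 = 0.03 S  =>  R_par = 33.33 Ω
V = I × R_par = 10 × 33.33 = 333.3 V
I_R2 = V/R2 = 333.3/200 = 1.667 A

Final answer: 1.667 A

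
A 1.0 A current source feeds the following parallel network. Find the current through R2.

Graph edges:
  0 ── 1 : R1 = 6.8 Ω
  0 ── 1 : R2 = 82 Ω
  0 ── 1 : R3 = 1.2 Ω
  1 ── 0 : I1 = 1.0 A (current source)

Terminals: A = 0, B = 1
All resistors sit directly between nodes 0 and 1, so they are in parallel and share one voltage V; the full source current 1 A splits among them.
1/R_par = 1/6.8 + 1/82 + 1/1.2 = 0.9926 S  =>  R_par = 1.007 Ω
V = I × R_par = 1 × 1.007 = 1.007 V
I_R2 = V/R2 = 1.007/82 = 0.01229 A

Final answer: 0.01229 A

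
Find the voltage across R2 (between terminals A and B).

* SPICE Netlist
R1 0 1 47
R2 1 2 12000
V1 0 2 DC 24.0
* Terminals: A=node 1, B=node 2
R1 and R2 are in series across V1 (node 0 → node 1 → node 2), and the output A–B is taken across R2, so this is a voltage divider.
Series current: I = V1/(R1 + R2) = 24/(47 + 12000) = 24/12050 = 0.001992 A
V_R2 = I × R2 = V1 × R2/(R1 + R2) = 24 × 12000/12050 = 23.91 V

Final answer: 23.91 V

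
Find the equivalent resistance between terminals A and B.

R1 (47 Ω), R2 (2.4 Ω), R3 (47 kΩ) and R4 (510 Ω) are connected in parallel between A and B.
Reduce the network between node 0 (A) and node 1 (B) by series/parallel combination:
  Rp1 = R1 ‖ R2 ‖ R3 ‖ R4 (parallel, all between nodes 0 and 1) = 1/(1/47 + 1/2.4 + 1/47000 + 1/510) = 2.273 Ω
R_eq = 2.273 Ω

Final answer: 2.273 Ω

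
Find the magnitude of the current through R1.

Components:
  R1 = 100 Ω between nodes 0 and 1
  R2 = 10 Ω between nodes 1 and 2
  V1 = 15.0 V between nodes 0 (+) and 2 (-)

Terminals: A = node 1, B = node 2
Nodal analysis, taking node 2 as the 0 V reference.
Source V1 fixes V_0 = 15 V.
KCL at each unknown node (sum of currents leaving = 0; resistances in Ω):
  Node 1: (V_1 - 15)/100 + (V_1 - 0)/10 = 0
Collecting terms: 0.11 × V_1 = 0.15  =>  V_1 = 1.364 V
I_R1 = (V_0 - V_1)/R1 = (15 - 1.364)/100 = 0.1364 A
|I_R1| = 0.1364 A

Final answer: |I_R1| = 0.1364 A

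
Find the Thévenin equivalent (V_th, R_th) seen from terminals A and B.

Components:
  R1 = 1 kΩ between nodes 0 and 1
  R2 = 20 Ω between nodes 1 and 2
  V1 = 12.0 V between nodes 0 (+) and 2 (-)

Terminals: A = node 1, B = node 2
Step 1 — V_th is the open-circuit voltage V_A - V_B (nothing connected across the terminals).
Nodal analysis, taking node 2 as the 0 V reference.
Source V1 fixes V_0 = 12 V.
KCL at each unknown node (sum of currents leaving = 0; resistances in Ω):
  Node 1: (V_1 - 12)/1000 + (V_1 - 0)/20 = 0
Collecting terms: 0.051 × V_1 = 0.012  =>  V_1 = 0.2353 V
V_th = V_1 - V_2 = 0.2353 - 0 = 0.2353 V
Step 2 — R_th: zero the source — replace V1 by a short circuit (node 2 merges into node 0) — and find the resistance seen between A (node 1) and B (node 0).
Reduce the network between node 1 (A) and node 0 (B) by series/parallel combination:
  Rp1 = R1 ‖ R2 (parallel, both between nodes 0 and 1) = 1/(1/1000 + 1/20) = 19.61 Ω
R_th = 19.61 Ω

Final answer: V_th = 0.2353 V, R_th = 19.61 Ω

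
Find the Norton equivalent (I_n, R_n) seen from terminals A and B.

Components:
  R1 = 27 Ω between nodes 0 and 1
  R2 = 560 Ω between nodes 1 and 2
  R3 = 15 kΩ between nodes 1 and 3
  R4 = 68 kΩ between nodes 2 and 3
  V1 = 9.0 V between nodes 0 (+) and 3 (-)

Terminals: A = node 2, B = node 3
Find the Thévenin equivalent first; then I_n = V_th/R_th and R_n = R_th.
Step 1 — V_th is the open-circuit voltage V_A - V_B (nothing connected across the terminals).
Nodal analysis, taking node 3 as the 0 V reference.
Source V1 fixes V_0 = 9 V.
KCL at each unknown node (sum of currents leaving = 0; resistances in Ω):
  Node 1: (V_1 - 9)/27 + (V_1 - V_2)/560 + (V_1 - 0)/15000 = 0
  Node 2: (V_2 - V_1)/560 + (V_2 - 0)/68000 = 0
Collecting terms (coefficients in siemens):
  0.03889·V_1 - 0.001786·V_2 = 0.3333
  0.0018·V_2 - 0.001786·V_1 = 0
Determinant D = (0.03889)(0.0018) - (-0.001786)(-0.001786) = 0.00006683
V_1 = [(0.3333)(0.0018) - (-0.001786)(0)]/D = 8.98 V
V_2 = [(0.03889)(0) - (0.3333)(-0.001786)]/D = 8.907 V
V_th = V_2 - V_3 = 8.907 - 0 = 8.907 V
Step 2 — R_th: zero the source — replace V1 by a short circuit (node 3 merges into node 0) — and find the resistance seen between A (node 2) and B (node 0).
Reduce the network between node 2 (A) and node 0 (B) by series/parallel combination:
  Rp1 = R1 ‖ R3 (parallel, both between nodes 0 and 1) = 1/(1/27 + 1/15000) = 26.95 Ω
  Rs1 = R2 + Rp1 (series, joined only at node 1) = 560 + 26.95 = 587 Ω
  Rp2 = R4 ‖ Rs1 (parallel, both between nodes 0 and 2) = 1/(1/68000 + 1/587) = 581.9 Ω
R_th = 581.9 Ω
I_n = V_th/R_th = 8.907/581.9 = 0.01531 A, and R_n = R_th = 581.9 Ω

Final answer: I_n = 0.01531 A, R_n = 581.9 Ω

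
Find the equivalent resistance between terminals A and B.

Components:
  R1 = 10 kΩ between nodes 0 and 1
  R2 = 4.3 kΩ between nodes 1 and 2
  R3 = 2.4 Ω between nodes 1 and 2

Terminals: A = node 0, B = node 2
Reduce the network between node 0 (A) and node 2 (B) by series/parallel combination:
  Rp1 = R2 ‖ R3 (parallel, both between nodes 1 and 2) = 1/(1/4300 + 1/2.4) = 2.399 Ω
  Rs1 = R1 + Rp1 (series, joined only at node 1) = 10000 + 2.399 = 10000 Ω
R_eq = 10 kΩ

Final answer: 10 kΩ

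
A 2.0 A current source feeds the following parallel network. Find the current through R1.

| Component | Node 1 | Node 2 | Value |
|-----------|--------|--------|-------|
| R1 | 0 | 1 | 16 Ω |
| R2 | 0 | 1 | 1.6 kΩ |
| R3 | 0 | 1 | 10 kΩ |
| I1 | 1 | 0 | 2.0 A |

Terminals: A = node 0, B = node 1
All resistors sit directly between nodes 0 and 1, so they are in parallel and share one voltage V; the full source current 2 A splits among them.
1/R_par = 1/16 + 1/1600 + 1/10000 = 0.06323 S  =>  R_par = 15.82 Ω
V = I × R_par = 2 × 15.82 = 31.63 V
I_R1 = V/R1 = 31.63/16 = 1.977 A

Final answer: 1.977 A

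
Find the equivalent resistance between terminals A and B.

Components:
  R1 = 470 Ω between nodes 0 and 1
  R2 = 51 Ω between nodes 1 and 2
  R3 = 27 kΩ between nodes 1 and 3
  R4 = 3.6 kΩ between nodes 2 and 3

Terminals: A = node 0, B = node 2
Reduce the network between node 0 (A) and node 2 (B) by series/parallel combination:
  Rs1 = R3 + R4 (series, joined only at node 3) = 27000 + 3600 = 30600 Ω
  Rp1 = R2 ‖ Rs1 (parallel, both between nodes 1 and 2) = 1/(1/51 + 1/30600) = 50.92 Ω
  Rs2 = R1 + Rp1 (series, joined only at node 1) = 470 + 50.92 = 520.9 Ω
R_eq = 520.9 Ω

Final answer: 520.9 Ω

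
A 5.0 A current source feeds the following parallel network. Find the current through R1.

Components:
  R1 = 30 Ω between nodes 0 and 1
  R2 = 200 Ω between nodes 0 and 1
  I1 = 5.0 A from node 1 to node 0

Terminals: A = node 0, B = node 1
All resistors sit directly between nodes 0 and 1, so they are in parallel and share one voltage V; the full source current 5 A splits among them.
1/R_par = 1/30 + 1/200 = 0.03833 S  =>  R_par = 26.09 Ω
V = I × R_par = 5 × 26.09 = 130.4 V
I_R1 = V/R1 = 130.4/30 = 4.348 A

Final answer: 4.348 A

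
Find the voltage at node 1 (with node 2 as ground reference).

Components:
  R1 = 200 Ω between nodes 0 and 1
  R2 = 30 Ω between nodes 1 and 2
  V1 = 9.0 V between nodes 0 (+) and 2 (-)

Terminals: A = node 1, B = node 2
Nodal analysis, taking node 2 as the 0 V reference.
Source V1 fixes V_0 = 9 V.
KCL at each unknown node (sum of currents leaving = 0; resistances in Ω):
  Node 1: (V_1 - 9)/200 + (V_1 - 0)/30 = 0
Collecting terms: 0.03833 × V_1 = 0.045  =>  V_1 = 1.174 V
The requested potential is V_1 = 1.174 V.

Final answer: V_1 = 1.174 V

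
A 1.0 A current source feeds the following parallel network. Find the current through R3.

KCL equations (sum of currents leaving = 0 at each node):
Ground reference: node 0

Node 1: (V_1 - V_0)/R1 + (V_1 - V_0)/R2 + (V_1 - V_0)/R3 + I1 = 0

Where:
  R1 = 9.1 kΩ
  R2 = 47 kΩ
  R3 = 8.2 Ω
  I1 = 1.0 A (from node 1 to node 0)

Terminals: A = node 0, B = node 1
All resistors sit directly between nodes 0 and 1, so they are in parallel and share one voltage V; the full source current 1 A splits among them.
1/R_par = 1/9100 + 1/47000 + 1/8.2 = 0.1221 S  =>  R_par = 8.191 Ω
V = I × R_par = 1 × 8.191 = 8.191 V
I_R3 = V/R3 = 8.191/8.2 = 0.9989 A

Final answer: 0.9989 A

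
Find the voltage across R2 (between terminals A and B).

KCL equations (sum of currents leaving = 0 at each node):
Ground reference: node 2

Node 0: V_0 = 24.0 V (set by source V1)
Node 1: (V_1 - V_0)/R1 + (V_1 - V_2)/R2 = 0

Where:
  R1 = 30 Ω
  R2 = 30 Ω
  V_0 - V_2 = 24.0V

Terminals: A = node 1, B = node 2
R1 and R2 are in series across V1 (node 0 → node 1 → node 2), and the output A–B is taken across R2, so this is a voltage divider.
Series current: I = V1/(R1 + R2) = 24/(30 + 30) = 24/60 = 0.4 A
V_R2 = I × R2 = V1 × R2/(R1 + R2) = 24 × 30/60 = 12 V

Final answer: 12 V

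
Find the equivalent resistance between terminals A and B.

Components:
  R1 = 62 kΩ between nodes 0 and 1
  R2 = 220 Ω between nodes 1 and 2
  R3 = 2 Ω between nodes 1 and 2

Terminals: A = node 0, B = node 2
Reduce the network between node 0 (A) and node 2 (B) by series/parallel combination:
  Rp1 = R2 ‖ R3 (parallel, both between nodes 1 and 2) = 1/(1/220 + 1/2) = 1.982 Ω
  Rs1 = R1 + Rp1 (series, joined only at node 1) = 62000 + 1.982 = 62000 Ω
R_eq = 62 kΩ

Final answer: 62 kΩ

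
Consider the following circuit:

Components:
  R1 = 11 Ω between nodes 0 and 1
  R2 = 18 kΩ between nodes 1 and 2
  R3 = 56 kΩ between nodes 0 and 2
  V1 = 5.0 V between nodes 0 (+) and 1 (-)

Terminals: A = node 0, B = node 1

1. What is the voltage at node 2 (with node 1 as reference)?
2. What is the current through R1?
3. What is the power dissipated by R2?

Nodal analysis, taking node 1 as the 0 V reference.
Source V1 fixes V_0 = 5 V.
KCL at each unknown node (sum of currents leaving = 0; resistances in Ω):
  Node 2: (V_2 - 0)/18000 + (V_2 - 5)/56000 = 0
Collecting terms: 0.00007341 × V_2 = 0.00008929  =>  V_2 = 1.216 V
Part 1:
  Read off the nodal solution: V_2 = 1.216 V
Part 2:
  I_R1 = (V_0 - V_1)/R1 = (5 - 0)/11 = 0.4545 A
  Magnitude: I_R1 = 0.4545 A
Part 3:
  I_R2 = (V_1 - V_2)/R2 = (0 - 1.216)/18000 = -0.00006757 A
  P_R2 = I_R2² × R2 = (-0.00006757)² × 18000 = 0.00008218 W

Final answers:
1. V_2 = 1.216 V
2. I_R1 = 0.4545 A
3. P_R2 = 8.218e-05 W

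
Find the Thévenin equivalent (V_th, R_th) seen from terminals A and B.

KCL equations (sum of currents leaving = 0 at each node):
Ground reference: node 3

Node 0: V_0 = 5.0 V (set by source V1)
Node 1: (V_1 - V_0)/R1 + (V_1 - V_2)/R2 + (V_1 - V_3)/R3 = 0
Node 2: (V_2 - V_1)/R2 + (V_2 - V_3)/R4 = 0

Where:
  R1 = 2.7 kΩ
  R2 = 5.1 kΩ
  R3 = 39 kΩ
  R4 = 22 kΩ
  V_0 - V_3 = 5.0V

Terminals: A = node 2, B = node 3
Step 1 — V_th is the open-circuit voltage V_A - V_B (nothing connected across the terminals).
Nodal analysis, taking node 3 as the 0 V reference.
Source V1 fixes V_0 = 5 V.
KCL at each unknown node (sum of currents leaving = 0; resistances in Ω):
  Node 1: (V_1 - 5)/2700 + (V_1 - V_2)/5100 + (V_1 - 0)/39000 = 0
  Node 2: (V_2 - V_1)/5100 + (V_2 - 0)/22000 = 0
Collecting terms (coefficients in siemens):
  0.0005921·V_1 - 0.0001961·V_2 = 0.001852
  0.0002415·V_2 - 0.0001961·V_1 = 0
Determinant D = (0.0005921)(0.0002415) - (-0.0001961)(-0.0001961) = 0.0000001046
V_1 = [(0.001852)(0.0002415) - (-0.0001961)(0)]/D = 4.278 V
V_2 = [(0.0005921)(0) - (0.001852)(-0.0001961)]/D = 3.473 V
V_th = V_2 - V_3 = 3.473 - 0 = 3.473 V
Step 2 — R_th: zero the source — replace V1 by a short circuit (node 3 merges into node 0) — and find the resistance seen between A (node 2) and B (node 0).
Reduce the network between node 2 (A) and node 0 (B) by series/parallel combination:
  Rp1 = R1 ‖ R3 (parallel, both between nodes 0 and 1) = 1/(1/2700 + 1/39000) = 2525 Ω
  Rs1 = R2 + Rp1 (series, joined only at node 1) = 5100 + 2525 = 7625 Ω
  Rp2 = R4 ‖ Rs1 (parallel, both between nodes 0 and 2) = 1/(1/22000 + 1/7625) = 5663 Ω
R_th = 5.663 kΩ

Final answer: V_th = 3.473 V, R_th = 5.663 kΩ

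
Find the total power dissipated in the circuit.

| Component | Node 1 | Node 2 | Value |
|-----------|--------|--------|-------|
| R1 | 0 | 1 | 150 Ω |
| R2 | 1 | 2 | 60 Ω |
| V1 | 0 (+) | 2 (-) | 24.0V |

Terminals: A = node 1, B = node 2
Nodal analysis, taking node 2 as the 0 V reference.
Source V1 fixes V_0 = 24 V.
KCL at each unknown node (sum of currents leaving = 0; resistances in Ω):
  Node 1: (V_1 - 24)/150 + (V_1 - 0)/60 = 0
Collecting terms: 0.02333 × V_1 = 0.16  =>  V_1 = 6.857 V
Power in each resistor, P = (ΔV)²/R:
  P_R1 = (24 - 6.857)²/150 = 1.959 W
  P_R2 = (6.857 - 0)²/60 = 0.7837 W
P_total = P_R1 + P_R2 = 2.743 W

Final answer: 2.743 W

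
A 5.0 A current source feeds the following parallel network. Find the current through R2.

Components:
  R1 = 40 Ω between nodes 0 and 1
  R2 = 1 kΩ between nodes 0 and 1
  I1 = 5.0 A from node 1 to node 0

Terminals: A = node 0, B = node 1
All resistors sit directly between nodes 0 and 1, so they are in parallel and share one voltage V; the full source current 5 A splits among them.
1/R_par = 1/40 + 1/1000 = 0.026 S  =>  R_par = 38.46 Ω
V = I × R_par = 5 × 38.46 = 192.3 V
I_R2 = V/R2 = 192.3/1000 = 0.1923 A

Final answer: 0.1923 A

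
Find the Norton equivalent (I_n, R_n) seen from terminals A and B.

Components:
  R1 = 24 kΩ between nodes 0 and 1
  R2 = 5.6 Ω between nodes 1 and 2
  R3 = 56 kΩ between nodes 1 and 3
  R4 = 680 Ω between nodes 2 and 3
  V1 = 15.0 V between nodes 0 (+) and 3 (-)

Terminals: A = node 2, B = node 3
Find the Thévenin equivalent first; then I_n = V_th/R_th and R_n = R_th.
Step 1 — V_th is the open-circuit voltage V_A - V_B (nothing connected across the terminals).
Nodal analysis, taking node 3 as the 0 V reference.
Source V1 fixes V_0 = 15 V.
KCL at each unknown node (sum of currents leaving = 0; resistances in Ω):
  Node 1: (V_1 - 15)/24000 + (V_1 - V_2)/5.6 + (V_1 - 0)/56000 = 0
  Node 2: (V_2 - V_1)/5.6 + (V_2 - 0)/680 = 0
Collecting terms (coefficients in siemens):
  0.1786·V_1 - 0.1786·V_2 = 0.000625
  0.18·V_2 - 0.1786·V_1 = 0
Determinant D = (0.1786)(0.18) - (-0.1786)(-0.1786) = 0.0002733
V_1 = [(0.000625)(0.18) - (-0.1786)(0)]/D = 0.4117 V
V_2 = [(0.1786)(0) - (0.000625)(-0.1786)]/D = 0.4083 V
V_th = V_2 - V_3 = 0.4083 - 0 = 0.4083 V
Step 2 — R_th: zero the source — replace V1 by a short circuit (node 3 merges into node 0) — and find the resistance seen between A (node 2) and B (node 0).
Reduce the network between node 2 (A) and node 0 (B) by series/parallel combination:
  Rp1 = R1 ‖ R3 (parallel, both between nodes 0 and 1) = 1/(1/24000 + 1/56000) = 16800 Ω
  Rs1 = R2 + Rp1 (series, joined only at node 1) = 5.6 + 16800 = 16810 Ω
  Rp2 = R4 ‖ Rs1 (parallel, both between nodes 0 and 2) = 1/(1/680 + 1/16810) = 653.6 Ω
R_th = 653.6 Ω
I_n = V_th/R_th = 0.4083/653.6 = 0.0006248 A, and R_n = R_th = 653.6 Ω

Final answer: I_n = 0.0006248 A, R_n = 653.6 Ω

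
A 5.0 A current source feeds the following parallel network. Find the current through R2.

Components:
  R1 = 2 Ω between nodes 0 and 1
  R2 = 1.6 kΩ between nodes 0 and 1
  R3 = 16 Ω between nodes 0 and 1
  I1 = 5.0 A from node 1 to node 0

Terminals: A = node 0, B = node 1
All resistors sit directly between nodes 0 and 1, so they are in parallel and share one voltage V; the full source current 5 A splits among them.
1/R_par = 1/2 + 1/1600 + 1/16 = 0.5631 S  =>  R_par = 1.776 Ω
V = I × R_par = 5 × 1.776 = 8.879 V
I_R2 = V/R2 = 8.879/1600 = 0.005549 A

Final answer: 0.005549 A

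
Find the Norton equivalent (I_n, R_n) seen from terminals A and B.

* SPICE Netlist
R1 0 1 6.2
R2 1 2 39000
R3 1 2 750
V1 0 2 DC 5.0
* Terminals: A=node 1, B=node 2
Find the Thévenin equivalent first; then I_n = V_th/R_th and R_n = R_th.
Step 1 — V_th is the open-circuit voltage V_A - V_B (nothing connected across the terminals).
Nodal analysis, taking node 2 as the 0 V reference.
Source V1 fixes V_0 = 5 V.
KCL at each unknown node (sum of currents leaving = 0; resistances in Ω):
  Node 1: (V_1 - 5)/6.2 + (V_1 - 0)/39000 + (V_1 - 0)/750 = 0
Collecting terms: 0.1626 × V_1 = 0.8065  =>  V_1 = 4.958 V
V_th = V_1 - V_2 = 4.958 - 0 = 4.958 V
Step 2 — R_th: zero the source — replace V1 by a short circuit (node 2 merges into node 0) — and find the resistance seen between A (node 1) and B (node 0).
Reduce the network between node 1 (A) and node 0 (B) by series/parallel combination:
  Rp1 = R1 ‖ R2 ‖ R3 (parallel, all between nodes 0 and 1) = 1/(1/6.2 + 1/39000 + 1/750) = 6.148 Ω
R_th = 6.148 Ω
I_n = V_th/R_th = 4.958/6.148 = 0.8065 A, and R_n = R_th = 6.148 Ω

Final answer: I_n = 0.8065 A, R_n = 6.148 Ω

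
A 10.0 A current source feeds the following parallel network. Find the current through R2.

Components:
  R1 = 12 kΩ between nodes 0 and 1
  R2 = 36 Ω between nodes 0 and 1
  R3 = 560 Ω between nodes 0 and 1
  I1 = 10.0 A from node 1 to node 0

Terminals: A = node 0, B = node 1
All resistors sit directly between nodes 0 and 1, so they are in parallel and share one voltage V; the full source current 10 A splits among them.
1/R_par = 1/12000 + 1/36 + 1/560 = 0.02965 S  =>  R_par = 33.73 Ω
V = I × R_par = 10 × 33.73 = 337.3 V
I_R2 = V/R2 = 337.3/36 = 9.37 A

Final answer: 9.37 A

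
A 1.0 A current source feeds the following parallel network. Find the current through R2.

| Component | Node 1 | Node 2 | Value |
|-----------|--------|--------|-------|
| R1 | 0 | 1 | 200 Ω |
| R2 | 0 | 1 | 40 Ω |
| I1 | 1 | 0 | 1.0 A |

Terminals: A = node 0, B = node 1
All resistors sit directly between nodes 0 and 1, so they are in parallel and share one voltage V; the full source current 1 A splits among them.
1/R_par = 1/200 + 1/40 = 0.03 S  =>  R_par = 33.33 Ω
V = I × R_par = 1 × 33.33 = 33.33 V
I_R2 = V/R2 = 33.33/40 = 0.8333 A

Final answer: 0.8333 A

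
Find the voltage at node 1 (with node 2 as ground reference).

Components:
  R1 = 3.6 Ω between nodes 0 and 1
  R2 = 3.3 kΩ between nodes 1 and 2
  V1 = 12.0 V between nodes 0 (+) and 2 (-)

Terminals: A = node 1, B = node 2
Nodal analysis, taking node 2 as the 0 V reference.
Source V1 fixes V_0 = 12 V.
KCL at each unknown node (sum of currents leaving = 0; resistances in Ω):
  Node 1: (V_1 - 12)/3.6 + (V_1 - 0)/3300 = 0
Collecting terms: 0.2781 × V_1 = 3.333  =>  V_1 = 11.99 V
The requested potential is V_1 = 11.99 V.

Final answer: V_1 = 11.99 V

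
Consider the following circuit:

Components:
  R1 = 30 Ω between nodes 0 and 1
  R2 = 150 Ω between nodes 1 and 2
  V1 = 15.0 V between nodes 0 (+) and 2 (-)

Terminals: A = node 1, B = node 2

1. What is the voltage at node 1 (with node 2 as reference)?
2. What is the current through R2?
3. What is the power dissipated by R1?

Nodal analysis, taking node 2 as the 0 V reference.
Source V1 fixes V_0 = 15 V.
KCL at each unknown node (sum of currents leaving = 0; resistances in Ω):
  Node 1: (V_1 - 15)/30 + (V_1 - 0)/150 = 0
Collecting terms: 0.04 × V_1 = 0.5  =>  V_1 = 12.5 V
Part 1:
  Read off the nodal solution: V_1 = 12.5 V
Part 2:
  I_R2 = (V_1 - V_2)/R2 = (12.5 - 0)/150 = 0.08333 A
  Magnitude: I_R2 = 0.08333 A
Part 3:
  I_R1 = (V_0 - V_1)/R1 = (15 - 12.5)/30 = 0.08333 A
  P_R1 = I_R1² × R1 = (0.08333)² × 30 = 0.2083 W

Final answers:
1. V_1 = 12.5 V
2. I_R2 = 0.08333 A
3. P_R1 = 0.2083 W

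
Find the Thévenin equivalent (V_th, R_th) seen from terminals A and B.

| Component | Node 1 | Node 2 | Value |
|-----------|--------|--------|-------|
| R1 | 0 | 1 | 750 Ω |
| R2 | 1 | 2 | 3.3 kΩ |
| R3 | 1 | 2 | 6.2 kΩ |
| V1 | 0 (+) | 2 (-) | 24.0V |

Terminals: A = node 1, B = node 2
Step 1 — V_th is the open-circuit voltage V_A - V_B (nothing connected across the terminals).
Nodal analysis, taking node 2 as the 0 V reference.
Source V1 fixes V_0 = 24 V.
KCL at each unknown node (sum of currents leaving = 0; resistances in Ω):
  Node 1: (V_1 - 24)/750 + (V_1 - 0)/3300 + (V_1 - 0)/6200 = 0
Collecting terms: 0.001798 × V_1 = 0.032  =>  V_1 = 17.8 V
V_th = V_1 - V_2 = 17.8 - 0 = 17.8 V
Step 2 — R_th: zero the source — replace V1 by a short circuit (node 2 merges into node 0) — and find the resistance seen between A (node 1) and B (node 0).
Reduce the network between node 1 (A) and node 0 (B) by series/parallel combination:
  Rp1 = R1 ‖ R2 ‖ R3 (parallel, all between nodes 0 and 1) = 1/(1/750 + 1/3300 + 1/6200) = 556.3 Ω
R_th = 556.3 Ω

Final answer: V_th = 17.8 V, R_th = 556.3 Ω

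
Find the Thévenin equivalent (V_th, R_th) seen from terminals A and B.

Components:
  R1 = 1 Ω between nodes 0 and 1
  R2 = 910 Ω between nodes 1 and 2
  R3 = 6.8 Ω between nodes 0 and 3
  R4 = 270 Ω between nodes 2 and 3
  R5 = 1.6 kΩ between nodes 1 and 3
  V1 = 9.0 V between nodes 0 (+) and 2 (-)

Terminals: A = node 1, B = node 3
Step 1 — V_th is the open-circuit voltage V_A - V_B (nothing connected across the terminals).
Nodal analysis, taking node 2 as the 0 V reference.
Source V1 fixes V_0 = 9 V.
KCL at each unknown node (sum of currents leaving = 0; resistances in Ω):
  Node 1: (V_1 - 9)/1 + (V_1 - 0)/910 + (V_1 - V_3)/1600 = 0
  Node 3: (V_3 - 9)/6.8 + (V_3 - 0)/270 + (V_3 - V_1)/1600 = 0
Collecting terms (coefficients in siemens):
  1.002·V_1 - 0.000625·V_3 = 9
  0.1514·V_3 - 0.000625·V_1 = 1.324
Determinant D = (1.002)(0.1514) - (-0.000625)(-0.000625) = 0.1516
V_1 = [(9)(0.1514) - (-0.000625)(1.324)]/D = 8.99 V
V_3 = [(1.002)(1.324) - (9)(-0.000625)]/D = 8.78 V
V_th = V_1 - V_3 = 8.99 - 8.78 = 0.2102 V
Step 2 — R_th: zero the source — replace V1 by a short circuit (node 2 merges into node 0) — and find the resistance seen between A (node 1) and B (node 3).
Reduce the network between node 1 (A) and node 3 (B) by series/parallel combination:
  Rp1 = R1 ‖ R2 (parallel, both between nodes 0 and 1) = 1/(1/1 + 1/910) = 0.9989 Ω
  Rp2 = R3 ‖ R4 (parallel, both between nodes 0 and 3) = 1/(1/6.8 + 1/270) = 6.633 Ω
  Rs1 = Rp1 + Rp2 (series, joined only at node 0) = 0.9989 + 6.633 = 7.632 Ω
  Rp3 = R5 ‖ Rs1 (parallel, both between nodes 1 and 3) = 1/(1/1600 + 1/7.632) = 7.596 Ω
R_th = 7.596 Ω

Final answer: V_th = 0.2102 V, R_th = 7.596 Ω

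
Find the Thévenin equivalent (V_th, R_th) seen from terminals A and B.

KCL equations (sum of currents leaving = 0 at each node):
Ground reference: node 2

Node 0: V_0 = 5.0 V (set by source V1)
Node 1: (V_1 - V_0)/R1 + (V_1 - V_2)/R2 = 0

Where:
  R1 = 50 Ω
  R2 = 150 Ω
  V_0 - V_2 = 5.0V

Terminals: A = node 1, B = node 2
Step 1 — V_th is the open-circuit voltage V_A - V_B (nothing connected across the terminals).
Nodal analysis, taking node 2 as the 0 V reference.
Source V1 fixes V_0 = 5 V.
KCL at each unknown node (sum of currents leaving = 0; resistances in Ω):
  Node 1: (V_1 - 5)/50 + (V_1 - 0)/150 = 0
Collecting terms: 0.02667 × V_1 = 0.1  =>  V_1 = 3.75 V
V_th = V_1 - V_2 = 3.75 - 0 = 3.75 V
Step 2 — R_th: zero the source — replace V1 by a short circuit (node 2 merges into node 0) — and find the resistance seen between A (node 1) and B (node 0).
Reduce the network between node 1 (A) and node 0 (B) by series/parallel combination:
  Rp1 = R1 ‖ R2 (parallel, both between nodes 0 and 1) = 1/(1/50 + 1/150) = 37.5 Ω
R_th = 37.5 Ω

Final answer: V_th = 3.75 V, R_th = 37.5 Ω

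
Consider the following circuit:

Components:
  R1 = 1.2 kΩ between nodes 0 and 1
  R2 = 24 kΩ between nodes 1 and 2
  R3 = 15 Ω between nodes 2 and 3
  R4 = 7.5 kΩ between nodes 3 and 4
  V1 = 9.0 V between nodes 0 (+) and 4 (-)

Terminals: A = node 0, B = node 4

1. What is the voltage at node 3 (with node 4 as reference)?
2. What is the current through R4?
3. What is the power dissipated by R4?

Nodal analysis, taking node 4 as the 0 V reference.
Source V1 fixes V_0 = 9 V.
KCL at each unknown node (sum of currents leaving = 0; resistances in Ω):
  Node 1: (V_1 - 9)/1200 + (V_1 - V_2)/24000 = 0
  Node 2: (V_2 - V_1)/24000 + (V_2 - V_3)/15 = 0
  Node 3: (V_3 - V_2)/15 + (V_3 - 0)/7500 = 0
Collecting terms (coefficients in siemens):
  0.000875·V_1 - 0.00004167·V_2 = 0.0075
  0.06671·V_2 - 0.00004167·V_1 - 0.06667·V_3 = 0
  0.0668·V_3 - 0.06667·V_2 = 0
Solving these 3 simultaneous equations (Gaussian elimination) gives:
  V_1 = 8.67 V, V_2 = 2.067 V, V_3 = 2.063 V
Part 1:
  Read off the nodal solution: V_3 = 2.063 V
Part 2:
  I_R4 = (V_3 - V_4)/R4 = (2.063 - 0)/7500 = 0.0002751 A
  Magnitude: I_R4 = 0.0002751 A
Part 3:
  I_R4 = (V_3 - V_4)/R4 = (2.063 - 0)/7500 = 0.0002751 A
  P_R4 = I_R4² × R4 = (0.0002751)² × 7500 = 0.0005676 W

Final answers:
1. V_3 = 2.063 V
2. I_R4 = 0.0002751 A
3. P_R4 = 0.0005676 W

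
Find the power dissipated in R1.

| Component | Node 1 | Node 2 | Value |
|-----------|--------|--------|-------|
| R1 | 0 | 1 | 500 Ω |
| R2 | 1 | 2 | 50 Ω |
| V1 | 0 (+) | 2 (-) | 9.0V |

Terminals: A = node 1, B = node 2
Nodal analysis, taking node 2 as the 0 V reference.
Source V1 fixes V_0 = 9 V.
KCL at each unknown node (sum of currents leaving = 0; resistances in Ω):
  Node 1: (V_1 - 9)/500 + (V_1 - 0)/50 = 0
Collecting terms: 0.022 × V_1 = 0.018  =>  V_1 = 0.8182 V
I_R1 = (V_0 - V_1)/R1 = (9 - 0.8182)/500 = 0.01636 A
P_R1 = I_R1² × R1 = (0.01636)² × 500 = 0.1339 W

Final answer: 0.1339 W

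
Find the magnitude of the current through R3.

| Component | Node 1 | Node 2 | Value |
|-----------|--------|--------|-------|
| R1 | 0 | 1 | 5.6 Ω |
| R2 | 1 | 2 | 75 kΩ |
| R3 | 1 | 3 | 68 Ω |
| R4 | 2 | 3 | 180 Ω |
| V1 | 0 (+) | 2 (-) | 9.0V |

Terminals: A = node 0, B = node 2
Nodal analysis, taking node 2 as the 0 V reference.
Source V1 fixes V_0 = 9 V.
KCL at each unknown node (sum of currents leaving = 0; resistances in Ω):
  Node 1: (V_1 - 9)/5.6 + (V_1 - 0)/75000 + (V_1 - V_3)/68 = 0
  Node 3: (V_3 - V_1)/68 + (V_3 - 0)/180 = 0
Collecting terms (coefficients in siemens):
  0.1933·V_1 - 0.01471·V_3 = 1.607
  0.02026·V_3 - 0.01471·V_1 = 0
Determinant D = (0.1933)(0.02026) - (-0.01471)(-0.01471) = 0.0037
V_1 = [(1.607)(0.02026) - (-0.01471)(0)]/D = 8.801 V
V_3 = [(0.1933)(0) - (1.607)(-0.01471)]/D = 6.388 V
I_R3 = (V_1 - V_3)/R3 = (8.801 - 6.388)/68 = 0.03549 A
|I_R3| = 0.03549 A

Final answer: |I_R3| = 0.03549 A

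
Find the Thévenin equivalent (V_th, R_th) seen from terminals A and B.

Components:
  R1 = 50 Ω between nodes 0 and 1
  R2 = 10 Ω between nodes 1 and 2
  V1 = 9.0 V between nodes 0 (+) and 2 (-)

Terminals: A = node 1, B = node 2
Step 1 — V_th is the open-circuit voltage V_A - V_B (nothing connected across the terminals).
Nodal analysis, taking node 2 as the 0 V reference.
Source V1 fixes V_0 = 9 V.
KCL at each unknown node (sum of currents leaving = 0; resistances in Ω):
  Node 1: (V_1 - 9)/50 + (V_1 - 0)/10 = 0
Collecting terms: 0.12 × V_1 = 0.18  =>  V_1 = 1.5 V
V_th = V_1 - V_2 = 1.5 - 0 = 1.5 V
Step 2 — R_th: zero the source — replace V1 by a short circuit (node 2 merges into node 0) — and find the resistance seen between A (node 1) and B (node 0).
Reduce the network between node 1 (A) and node 0 (B) by series/parallel combination:
  Rp1 = R1 ‖ R2 (parallel, both between nodes 0 and 1) = 1/(1/50 + 1/10) = 8.333 Ω
R_th = 8.333 Ω

Final answer: V_th = 1.5 V, R_th = 8.333 Ω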